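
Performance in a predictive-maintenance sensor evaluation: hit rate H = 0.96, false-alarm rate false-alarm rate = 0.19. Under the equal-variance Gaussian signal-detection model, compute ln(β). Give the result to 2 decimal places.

ln β = -1.15

z(H) = z(0.96) = 1.751
z(FA) = z(0.19) = -0.878
ln β = −½·[z(H)² − z(FA)²] = −0.5 × (3.066 − 0.771) = -1.1475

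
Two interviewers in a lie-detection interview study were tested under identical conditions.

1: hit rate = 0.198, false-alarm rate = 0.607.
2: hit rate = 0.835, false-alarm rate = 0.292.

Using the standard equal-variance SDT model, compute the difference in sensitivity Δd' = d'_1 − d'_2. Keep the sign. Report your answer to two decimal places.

1: z(0.198) = -0.849, z(0.607) = 0.272, d' = -1.121
2: z(0.835) = 0.974, z(0.292) = -0.548, d' = 1.522
Δd' = d'_1 − d'_2 = -1.121 − 1.522 = -2.643
2 has the higher sensitivity.

Δd' = -2.64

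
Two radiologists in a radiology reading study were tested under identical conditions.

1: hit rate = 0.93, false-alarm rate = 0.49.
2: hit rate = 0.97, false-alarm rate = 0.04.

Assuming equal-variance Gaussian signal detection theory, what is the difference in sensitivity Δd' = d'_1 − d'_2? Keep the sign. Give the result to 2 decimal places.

Δd' = -2.13

1: z(0.93) = 1.476, z(0.49) = -0.025, d' = 1.501
2: z(0.97) = 1.881, z(0.04) = -1.751, d' = 3.632
Δd' = d'_1 − d'_2 = 1.501 − 3.632 = -2.131
2 has the higher sensitivity.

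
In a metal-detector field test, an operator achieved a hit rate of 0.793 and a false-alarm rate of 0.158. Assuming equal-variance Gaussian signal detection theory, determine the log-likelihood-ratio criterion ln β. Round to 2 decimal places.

ln β = 0.17

Φ⁻¹(0.793) = 0.817, Φ⁻¹(0.158) = -1.003
ln β = −½·[z(H)² − z(FA)²] = −0.5 × (0.667 − 1.006) = 0.1695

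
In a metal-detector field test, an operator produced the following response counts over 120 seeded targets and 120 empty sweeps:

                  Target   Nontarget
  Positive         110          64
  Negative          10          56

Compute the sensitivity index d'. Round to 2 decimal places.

H = 110/120 = 0.9167
FA = 64/120 = 0.5333
z(H) = z(0.9167) = 1.383
z(FA) = z(0.5333) = 0.084
d' = z(H) − z(FA) = 1.383 − 0.084 = 1.299

d' = 1.30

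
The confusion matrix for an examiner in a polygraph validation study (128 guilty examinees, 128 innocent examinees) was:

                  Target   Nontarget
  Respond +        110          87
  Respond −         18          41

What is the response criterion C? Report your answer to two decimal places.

C = -0.77

H = 110/128 = 0.8594
FA = 87/128 = 0.6797
z(0.8594) = 1.078, z(0.6797) = 0.467
c = −½·[z(H) + z(FA)] = −0.5 × (1.078 + 0.467) = -0.7725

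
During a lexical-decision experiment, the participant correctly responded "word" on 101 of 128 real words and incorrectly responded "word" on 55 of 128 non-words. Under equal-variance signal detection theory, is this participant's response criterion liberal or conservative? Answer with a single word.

z(H) = 0.803, z(FA) = -0.177
c = −½·(z(H) + z(FA)) = -0.313
c < 0 → liberal criterion (biased toward responding “yes”).

liberal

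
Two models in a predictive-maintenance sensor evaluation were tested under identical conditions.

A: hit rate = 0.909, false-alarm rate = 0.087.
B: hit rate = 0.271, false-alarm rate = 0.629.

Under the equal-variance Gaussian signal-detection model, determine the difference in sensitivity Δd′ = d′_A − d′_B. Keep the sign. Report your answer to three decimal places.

A: z(0.909) = 1.3346, z(0.087) = -1.3595, d' = 2.6941
B: z(0.271) = -0.6098, z(0.629) = 0.3292, d' = -0.9390
Δd' = d'_A − d'_B = 2.6941 − (-0.9390) = 3.6331
A has the higher sensitivity.

Δd′ = 3.633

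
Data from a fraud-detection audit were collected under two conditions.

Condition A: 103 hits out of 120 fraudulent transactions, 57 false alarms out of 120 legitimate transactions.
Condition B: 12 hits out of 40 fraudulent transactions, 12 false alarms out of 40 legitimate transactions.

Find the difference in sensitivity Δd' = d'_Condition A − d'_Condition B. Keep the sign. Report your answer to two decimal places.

Condition A: z(0.8583) = 1.073, z(0.4750) = -0.063, d' = 1.136
Condition B: z(0.3000) = -0.524, z(0.3000) = -0.524, d' = 0.000
Δd' = d'_Condition A − d'_Condition B = 1.136 − 0.000 = 1.136
Condition A has the higher sensitivity.

Δd' = 1.14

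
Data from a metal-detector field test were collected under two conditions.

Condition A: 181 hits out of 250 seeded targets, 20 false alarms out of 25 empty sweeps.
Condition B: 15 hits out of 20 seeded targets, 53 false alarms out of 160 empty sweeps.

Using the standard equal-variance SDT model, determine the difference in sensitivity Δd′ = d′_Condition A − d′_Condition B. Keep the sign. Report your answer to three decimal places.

Condition A: z(0.7240) = 0.5948, z(0.8000) = 0.8416, d' = -0.2468
Condition B: z(0.7500) = 0.6745, z(0.3312) = -0.4366, d' = 1.1111
Δd' = d'_Condition A − d'_Condition B = -0.2468 − 1.1111 = -1.3579
Condition B has the higher sensitivity.

Δd′ = -1.358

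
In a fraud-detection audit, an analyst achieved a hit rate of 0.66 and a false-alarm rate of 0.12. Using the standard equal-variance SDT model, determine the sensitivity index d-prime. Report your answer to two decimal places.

d-prime = 1.59

z(0.66) = 0.412, z(0.12) = -1.175
d' = z(H) − z(FA) = 0.412 − (-1.175) = 1.587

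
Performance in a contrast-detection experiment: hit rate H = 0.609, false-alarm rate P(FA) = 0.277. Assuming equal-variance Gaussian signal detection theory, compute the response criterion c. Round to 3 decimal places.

z(H) = 0.2767
z(FA) = -0.5918
c = −½·[z(H) + z(FA)] = −0.5 × (0.2767 + (-0.5918)) = 0.15755

c = 0.158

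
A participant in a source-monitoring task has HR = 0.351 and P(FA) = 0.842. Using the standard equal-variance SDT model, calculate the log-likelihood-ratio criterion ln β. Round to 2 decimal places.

z(H) = -0.383
z(FA) = 1.003
ln β = −½·[z(H)² − z(FA)²] = −0.5 × (0.147 − 1.006) = 0.4295

ln β = 0.43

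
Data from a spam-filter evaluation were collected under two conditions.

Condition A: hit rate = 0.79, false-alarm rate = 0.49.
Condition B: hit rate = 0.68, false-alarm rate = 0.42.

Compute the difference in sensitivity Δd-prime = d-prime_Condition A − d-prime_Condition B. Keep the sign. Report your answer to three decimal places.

Condition A: z(0.79) = 0.8064, z(0.49) = -0.0251, d' = 0.8315
Condition B: z(0.68) = 0.4677, z(0.42) = -0.2019, d' = 0.6696
Δd' = d'_Condition A − d'_Condition B = 0.8315 − 0.6696 = 0.1619
Condition A has the higher sensitivity.

Δd-prime = 0.162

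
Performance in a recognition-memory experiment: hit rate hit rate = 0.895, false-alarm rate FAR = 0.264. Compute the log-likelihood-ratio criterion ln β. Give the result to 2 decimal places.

ln β = -0.59

z(H) = 1.254
z(FA) = -0.631
ln β = −½·[z(H)² − z(FA)²] = −0.5 × (1.573 − 0.398) = -0.5875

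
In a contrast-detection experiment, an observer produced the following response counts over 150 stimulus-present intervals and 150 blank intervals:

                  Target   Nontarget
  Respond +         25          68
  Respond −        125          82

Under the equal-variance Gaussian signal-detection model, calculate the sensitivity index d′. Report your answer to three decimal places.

H = 25/150 = 0.1667
FA = 68/150 = 0.4533
z(0.1667) = -0.9673, z(0.4533) = -0.1173
d' = z(H) − z(FA) = -0.9673 − (-0.1173) = -0.8500

d′ = -0.850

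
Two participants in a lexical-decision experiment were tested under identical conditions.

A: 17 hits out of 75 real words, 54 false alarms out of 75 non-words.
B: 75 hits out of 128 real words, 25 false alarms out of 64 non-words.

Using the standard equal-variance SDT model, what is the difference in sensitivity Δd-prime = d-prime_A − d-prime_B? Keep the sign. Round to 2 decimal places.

A: z(0.2267) = -0.750, z(0.7200) = 0.583, d' = -1.333
B: z(0.5859) = 0.217, z(0.3906) = -0.278, d' = 0.495
Δd' = d'_A − d'_B = -1.333 − 0.495 = -1.828
B has the higher sensitivity.

Δd-prime = -1.83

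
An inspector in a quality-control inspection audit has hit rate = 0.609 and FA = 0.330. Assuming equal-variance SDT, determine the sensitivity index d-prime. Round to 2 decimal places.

d-prime = 0.72

z(H) = 0.2767
z(FA) = -0.4399
d' = z(H) − z(FA) = 0.2767 − (-0.4399) = 0.7166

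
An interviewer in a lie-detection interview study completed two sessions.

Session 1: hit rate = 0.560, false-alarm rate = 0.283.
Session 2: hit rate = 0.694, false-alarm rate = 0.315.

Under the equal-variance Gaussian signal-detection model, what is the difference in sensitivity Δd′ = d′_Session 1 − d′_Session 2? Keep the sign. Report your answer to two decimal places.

Session 1: z(0.560) = 0.151, z(0.283) = -0.574, d' = 0.725
Session 2: z(0.694) = 0.507, z(0.315) = -0.482, d' = 0.989
Δd' = d'_Session 1 − d'_Session 2 = 0.725 − 0.989 = -0.264
Session 2 has the higher sensitivity.

Δd′ = -0.26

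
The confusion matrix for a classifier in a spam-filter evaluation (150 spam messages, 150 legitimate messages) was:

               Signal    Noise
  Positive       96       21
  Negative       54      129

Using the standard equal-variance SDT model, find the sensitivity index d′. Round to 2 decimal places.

H = 96/150 = 0.6400
FA = 21/150 = 0.1400
Φ⁻¹(H) = 0.3585
Φ⁻¹(FA) = -1.0803
d' = z(H) − z(FA) = 0.3585 − (-1.0803) = 1.4388

d′ = 1.44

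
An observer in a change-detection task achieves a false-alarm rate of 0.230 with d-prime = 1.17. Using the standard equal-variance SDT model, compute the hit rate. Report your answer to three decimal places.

z(false-alarm rate) = z(0.230) = -0.7388
z(H) = z(FA) + d' = -0.7388 + 1.17 = 0.4312
hit rate = Φ(0.4312) = 0.6668

hit rate = 0.667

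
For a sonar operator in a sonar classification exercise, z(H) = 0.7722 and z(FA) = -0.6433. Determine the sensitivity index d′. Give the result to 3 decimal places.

d′ = 1.416

d' = z(H) − z(FA) = 0.7722 − (-0.6433) = 1.4155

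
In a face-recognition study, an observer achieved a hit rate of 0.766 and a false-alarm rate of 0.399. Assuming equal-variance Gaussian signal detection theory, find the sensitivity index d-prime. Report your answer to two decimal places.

d-prime = 0.98

z(H) = z(0.766) = 0.726
z(FA) = z(0.399) = -0.256
d' = z(H) − z(FA) = 0.726 − (-0.256) = 0.982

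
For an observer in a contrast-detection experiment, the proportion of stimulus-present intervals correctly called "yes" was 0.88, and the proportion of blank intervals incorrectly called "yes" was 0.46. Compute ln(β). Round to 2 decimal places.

ln β = -0.69

z(H) = z(0.88) = 1.175
z(FA) = z(0.46) = -0.100
ln β = −½·[z(H)² − z(FA)²] = −0.5 × (1.381 − 0.010) = -0.6855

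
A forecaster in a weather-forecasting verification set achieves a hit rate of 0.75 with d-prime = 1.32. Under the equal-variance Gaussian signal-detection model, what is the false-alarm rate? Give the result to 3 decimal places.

z(hit rate) = z(0.75) = 0.6745
z(FA) = z(H) − d' = 0.6745 − 1.32 = -0.6455
false-alarm rate = Φ(-0.6455) = 0.2593

false-alarm rate = 0.259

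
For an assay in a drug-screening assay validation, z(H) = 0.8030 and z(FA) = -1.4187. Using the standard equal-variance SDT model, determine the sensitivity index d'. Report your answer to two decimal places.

d' = z(H) − z(FA) = 0.8030 − (-1.4187) = 2.2217

d' = 2.22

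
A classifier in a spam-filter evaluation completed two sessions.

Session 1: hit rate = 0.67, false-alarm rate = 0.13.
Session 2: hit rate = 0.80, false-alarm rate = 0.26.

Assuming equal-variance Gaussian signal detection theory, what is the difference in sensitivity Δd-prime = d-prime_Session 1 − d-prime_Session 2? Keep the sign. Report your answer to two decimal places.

Δd-prime = 0.08

Session 1: z(0.67) = 0.440, z(0.13) = -1.126, d' = 1.566
Session 2: z(0.80) = 0.842, z(0.26) = -0.643, d' = 1.485
Δd' = d'_Session 1 − d'_Session 2 = 1.566 − 1.485 = 0.081
Session 1 has the higher sensitivity.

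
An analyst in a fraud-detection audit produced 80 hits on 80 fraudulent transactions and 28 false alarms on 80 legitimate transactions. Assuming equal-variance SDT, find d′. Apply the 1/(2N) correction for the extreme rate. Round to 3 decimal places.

The hit rate is 80/80 = 1, so apply the 1/(2N) correction: H → 1 − 1/(2·80) = 0.99375.
z(H) = z(0.99375) = 2.4977
z(FA) = z(0.35000) = -0.3853
d' = 2.4977 − (-0.3853) = 2.8830

d′ = 2.883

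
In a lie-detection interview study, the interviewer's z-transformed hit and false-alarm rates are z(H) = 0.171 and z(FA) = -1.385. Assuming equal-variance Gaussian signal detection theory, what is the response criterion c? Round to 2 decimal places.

c = 0.61

c = −½·[z(H) + z(FA)] = −½·(0.171 + (-1.385)) = 0.607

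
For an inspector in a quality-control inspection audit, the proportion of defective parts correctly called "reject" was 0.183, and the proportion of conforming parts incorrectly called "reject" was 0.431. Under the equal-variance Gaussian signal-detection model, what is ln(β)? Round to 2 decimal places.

ln β = -0.39

z(H) = z(0.183) = -0.904
z(FA) = z(0.431) = -0.174
ln β = −½·[z(H)² − z(FA)²] = −0.5 × (0.817 − 0.030) = -0.3935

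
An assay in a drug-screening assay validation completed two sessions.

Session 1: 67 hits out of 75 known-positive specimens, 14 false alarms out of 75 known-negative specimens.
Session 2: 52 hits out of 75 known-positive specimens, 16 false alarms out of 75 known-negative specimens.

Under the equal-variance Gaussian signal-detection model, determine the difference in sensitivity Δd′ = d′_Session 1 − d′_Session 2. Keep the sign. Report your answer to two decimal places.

Δd′ = 0.83

Session 1: z(0.8933) = 1.244, z(0.1867) = -0.890, d' = 2.134
Session 2: z(0.6933) = 0.505, z(0.2133) = -0.795, d' = 1.300
Δd' = d'_Session 1 − d'_Session 2 = 2.134 − 1.300 = 0.834
Session 1 has the higher sensitivity.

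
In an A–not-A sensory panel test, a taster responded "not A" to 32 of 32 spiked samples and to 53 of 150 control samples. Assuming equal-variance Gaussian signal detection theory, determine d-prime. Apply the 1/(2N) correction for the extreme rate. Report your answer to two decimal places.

The hit rate is 32/32 = 1, so apply the 1/(2N) correction: H → 1 − 1/(2·32) = 0.98438.
z(H) = z(0.98438) = 2.154
z(FA) = z(0.35333) = -0.376
d' = 2.154 − (-0.376) = 2.530

d-prime = 2.53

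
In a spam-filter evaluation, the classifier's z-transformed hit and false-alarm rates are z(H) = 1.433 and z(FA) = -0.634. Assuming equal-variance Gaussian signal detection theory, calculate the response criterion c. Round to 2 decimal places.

c = −½·[z(H) + z(FA)] = −½·(1.433 + (-0.634)) = -0.3995

c = -0.40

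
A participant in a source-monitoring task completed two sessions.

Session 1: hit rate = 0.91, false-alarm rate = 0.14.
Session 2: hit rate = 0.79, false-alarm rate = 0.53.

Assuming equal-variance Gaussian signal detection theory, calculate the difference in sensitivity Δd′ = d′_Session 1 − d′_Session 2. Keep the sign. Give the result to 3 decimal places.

Δd′ = 1.690

Session 1: z(0.91) = 1.3408, z(0.14) = -1.0803, d' = 2.4211
Session 2: z(0.79) = 0.8064, z(0.53) = 0.0753, d' = 0.7311
Δd' = d'_Session 1 − d'_Session 2 = 2.4211 − 0.7311 = 1.6900
Session 1 has the higher sensitivity.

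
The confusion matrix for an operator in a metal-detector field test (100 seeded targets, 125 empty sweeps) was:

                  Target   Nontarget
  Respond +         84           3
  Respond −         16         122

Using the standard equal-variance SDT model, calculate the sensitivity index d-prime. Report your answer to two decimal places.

d-prime = 2.97

H = 84/100 = 0.8400
FA = 3/125 = 0.0240
z(H) = z(0.8400) = 0.9945
z(FA) = z(0.0240) = -1.9774
d' = z(H) − z(FA) = 0.9945 − (-1.9774) = 2.9719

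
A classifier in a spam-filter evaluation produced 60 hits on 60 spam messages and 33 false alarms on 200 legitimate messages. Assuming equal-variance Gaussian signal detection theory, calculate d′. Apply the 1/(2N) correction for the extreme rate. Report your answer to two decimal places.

d′ = 3.37

The hit rate is 60/60 = 1, so apply the 1/(2N) correction: H → 1 − 1/(2·60) = 0.99167.
z(H) = z(0.99167) = 2.394
z(FA) = z(0.16500) = -0.974
d' = 2.394 − (-0.974) = 3.368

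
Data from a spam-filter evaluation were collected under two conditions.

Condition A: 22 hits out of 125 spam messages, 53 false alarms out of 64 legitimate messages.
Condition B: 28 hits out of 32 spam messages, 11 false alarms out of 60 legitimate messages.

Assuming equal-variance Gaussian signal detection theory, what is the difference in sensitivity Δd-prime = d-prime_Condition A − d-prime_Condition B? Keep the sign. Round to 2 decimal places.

Δd-prime = -3.93

Condition A: z(0.1760) = -0.931, z(0.8281) = 0.947, d' = -1.878
Condition B: z(0.8750) = 1.150, z(0.1833) = -0.903, d' = 2.053
Δd' = d'_Condition A − d'_Condition B = -1.878 − 2.053 = -3.931
Condition B has the higher sensitivity.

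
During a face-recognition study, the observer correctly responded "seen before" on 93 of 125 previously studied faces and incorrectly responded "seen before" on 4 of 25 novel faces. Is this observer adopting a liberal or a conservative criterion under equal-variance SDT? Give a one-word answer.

conservative

z(H) = 0.656, z(FA) = -0.994
c = −½·(z(H) + z(FA)) = 0.169
c > 0 → conservative criterion (biased toward responding “no”).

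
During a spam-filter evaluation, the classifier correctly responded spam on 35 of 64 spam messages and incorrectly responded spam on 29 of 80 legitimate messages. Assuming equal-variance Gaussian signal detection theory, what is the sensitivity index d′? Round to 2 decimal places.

H = 35/64 = 0.5469
FA = 29/80 = 0.3625
Φ⁻¹(H) = 0.118
Φ⁻¹(FA) = -0.352
d' = z(H) − z(FA) = 0.118 − (-0.352) = 0.470

d′ = 0.47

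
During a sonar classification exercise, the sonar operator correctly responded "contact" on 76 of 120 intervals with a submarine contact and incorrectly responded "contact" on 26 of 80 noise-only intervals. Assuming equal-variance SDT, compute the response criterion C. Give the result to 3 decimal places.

H = 76/120 = 0.6333
FA = 26/80 = 0.3250
z(0.6333) = 0.3406, z(0.3250) = -0.4538
c = −½·[z(H) + z(FA)] = −0.5 × (0.3406 + (-0.4538)) = 0.0566

C = 0.057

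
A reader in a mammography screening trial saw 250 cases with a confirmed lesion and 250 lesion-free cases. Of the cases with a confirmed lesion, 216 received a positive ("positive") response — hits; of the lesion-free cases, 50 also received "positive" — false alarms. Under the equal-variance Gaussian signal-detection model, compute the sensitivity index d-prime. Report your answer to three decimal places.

H = 216/250 = 0.8640
FA = 50/250 = 0.2000
Φ⁻¹(H) = 1.0985
Φ⁻¹(FA) = -0.8416
d' = z(H) − z(FA) = 1.0985 − (-0.8416) = 1.9401

d-prime = 1.940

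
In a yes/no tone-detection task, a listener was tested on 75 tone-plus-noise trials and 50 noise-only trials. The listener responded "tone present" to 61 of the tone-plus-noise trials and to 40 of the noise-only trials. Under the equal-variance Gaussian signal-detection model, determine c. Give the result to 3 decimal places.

c = -0.866

H = 61/75 = 0.8133
FA = 40/50 = 0.8000
z(H) = z(0.8133) = 0.8901
z(FA) = z(0.8000) = 0.8416
c = −½·[z(H) + z(FA)] = −0.5 × (0.8901 + 0.8416) = -0.86585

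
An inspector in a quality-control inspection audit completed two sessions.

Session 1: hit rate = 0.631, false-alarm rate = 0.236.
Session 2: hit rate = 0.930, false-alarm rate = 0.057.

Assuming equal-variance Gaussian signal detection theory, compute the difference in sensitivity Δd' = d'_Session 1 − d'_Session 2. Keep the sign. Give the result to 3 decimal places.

Session 1: z(0.631) = 0.3345, z(0.236) = -0.7192, d' = 1.0537
Session 2: z(0.930) = 1.4758, z(0.057) = -1.5805, d' = 3.0563
Δd' = d'_Session 1 − d'_Session 2 = 1.0537 − 3.0563 = -2.0026
Session 2 has the higher sensitivity.

Δd' = -2.003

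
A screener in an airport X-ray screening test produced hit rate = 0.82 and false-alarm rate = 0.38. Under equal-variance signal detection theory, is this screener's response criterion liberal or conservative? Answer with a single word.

z(H) = 0.915, z(FA) = -0.305
c = −½·(z(H) + z(FA)) = -0.305
c < 0 → liberal criterion (biased toward responding “yes”).

liberal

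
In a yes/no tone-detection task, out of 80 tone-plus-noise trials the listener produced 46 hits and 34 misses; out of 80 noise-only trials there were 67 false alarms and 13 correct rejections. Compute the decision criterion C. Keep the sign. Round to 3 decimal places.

H = 46/80 = 0.5750
FA = 67/80 = 0.8375
Φ⁻¹(0.5750) = 0.1891, Φ⁻¹(0.8375) = 0.9842
c = −½·[z(H) + z(FA)] = −0.5 × (0.1891 + 0.9842) = -0.58665
c < 0: the listener has a liberal response bias.

C = -0.587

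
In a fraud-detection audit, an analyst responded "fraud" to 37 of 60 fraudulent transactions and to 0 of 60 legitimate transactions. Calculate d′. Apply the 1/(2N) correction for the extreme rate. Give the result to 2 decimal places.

d′ = 2.69

The false-alarm rate is 0/60 = 0, so apply the 1/(2N) correction: FA → 1/(2·60) = 0.00833.
z(H) = z(0.61667) = 0.297
z(FA) = z(0.00833) = -2.394
d' = 0.297 − (-2.394) = 2.691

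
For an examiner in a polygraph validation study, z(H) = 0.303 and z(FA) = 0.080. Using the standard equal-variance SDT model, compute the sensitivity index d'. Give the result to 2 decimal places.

d' = 0.22

d' = z(H) − z(FA) = 0.303 − 0.080 = 0.223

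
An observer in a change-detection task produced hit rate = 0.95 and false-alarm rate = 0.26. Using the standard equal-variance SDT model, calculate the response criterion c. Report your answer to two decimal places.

c = -0.50

z(H) = z(0.95) = 1.6449
z(FA) = z(0.26) = -0.6433
c = −½·[z(H) + z(FA)] = −0.5 × (1.6449 + (-0.6433)) = -0.5008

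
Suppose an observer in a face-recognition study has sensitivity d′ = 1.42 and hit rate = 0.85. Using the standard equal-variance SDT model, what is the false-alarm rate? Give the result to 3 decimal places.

false-alarm rate = 0.351

z(hit rate) = z(0.85) = 1.0364
z(FA) = z(H) − d' = 1.0364 − 1.42 = -0.3836
false-alarm rate = Φ(-0.3836) = 0.3506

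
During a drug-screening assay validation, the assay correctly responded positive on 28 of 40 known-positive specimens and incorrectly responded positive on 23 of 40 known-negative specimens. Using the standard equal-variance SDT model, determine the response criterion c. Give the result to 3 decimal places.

c = -0.357

H = 28/40 = 0.7000
FA = 23/40 = 0.5750
z(0.7000) = 0.5244, z(0.5750) = 0.1891
c = −½·[z(H) + z(FA)] = −0.5 × (0.5244 + 0.1891) = -0.35675
c < 0: the assay has a liberal response bias.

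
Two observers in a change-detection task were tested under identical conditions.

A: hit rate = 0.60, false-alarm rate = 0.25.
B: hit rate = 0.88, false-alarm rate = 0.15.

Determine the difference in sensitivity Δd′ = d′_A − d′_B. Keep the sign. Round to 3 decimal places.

A: z(0.60) = 0.2533, z(0.25) = -0.6745, d' = 0.9278
B: z(0.88) = 1.1750, z(0.15) = -1.0364, d' = 2.2114
Δd' = d'_A − d'_B = 0.9278 − 2.2114 = -1.2836
B has the higher sensitivity.

Δd′ = -1.284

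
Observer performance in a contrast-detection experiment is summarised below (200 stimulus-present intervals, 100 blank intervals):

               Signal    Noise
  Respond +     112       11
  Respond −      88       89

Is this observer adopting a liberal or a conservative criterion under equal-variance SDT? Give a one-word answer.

conservative

z(H) = 0.151, z(FA) = -1.227
c = −½·(z(H) + z(FA)) = 0.538
c > 0 → conservative criterion (biased toward responding “no”).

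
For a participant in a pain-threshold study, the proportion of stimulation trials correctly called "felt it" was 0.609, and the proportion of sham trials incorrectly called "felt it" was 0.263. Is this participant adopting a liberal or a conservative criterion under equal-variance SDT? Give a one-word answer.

z(H) = 0.277, z(FA) = -0.634
c = −½·(z(H) + z(FA)) = 0.1785
c > 0 → conservative criterion (biased toward responding “no”).

conservative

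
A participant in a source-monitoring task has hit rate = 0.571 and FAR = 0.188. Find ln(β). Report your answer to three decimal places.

ln β = 0.376

Φ⁻¹(H) = 0.1789
Φ⁻¹(FA) = -0.8853
ln β = −½·[z(H)² − z(FA)²] = −0.5 × (0.0320 − 0.7838) = 0.3759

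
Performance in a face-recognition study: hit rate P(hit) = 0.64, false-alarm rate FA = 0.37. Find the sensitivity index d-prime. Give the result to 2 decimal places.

z(0.64) = 0.3585, z(0.37) = -0.3319
d' = z(H) − z(FA) = 0.3585 − (-0.3319) = 0.6904

d-prime = 0.69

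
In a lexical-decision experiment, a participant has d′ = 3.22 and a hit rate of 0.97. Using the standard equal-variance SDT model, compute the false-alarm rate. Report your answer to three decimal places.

false-alarm rate = 0.090

z(hit rate) = z(0.97) = 1.8808
z(FA) = z(H) − d' = 1.8808 − 3.22 = -1.3392
false-alarm rate = Φ(-1.3392) = 0.0903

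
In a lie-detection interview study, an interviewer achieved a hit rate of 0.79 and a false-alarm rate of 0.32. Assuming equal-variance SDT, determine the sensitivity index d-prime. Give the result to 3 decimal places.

z(H) = z(0.79) = 0.8064
z(FA) = z(0.32) = -0.4677
d' = z(H) − z(FA) = 0.8064 − (-0.4677) = 1.2741

d-prime = 1.274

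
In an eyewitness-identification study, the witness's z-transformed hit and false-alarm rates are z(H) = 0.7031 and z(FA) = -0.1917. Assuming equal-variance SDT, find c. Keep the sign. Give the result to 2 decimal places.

c = −½·[z(H) + z(FA)] = −½·(0.7031 + (-0.1917)) = -0.2557

c = -0.26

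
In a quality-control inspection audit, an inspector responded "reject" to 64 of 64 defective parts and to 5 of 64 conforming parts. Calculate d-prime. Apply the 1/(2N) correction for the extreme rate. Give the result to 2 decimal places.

The hit rate is 64/64 = 1, so apply the 1/(2N) correction: H → 1 − 1/(2·64) = 0.99219.
z(H) = z(0.99219) = 2.418
z(FA) = z(0.07812) = -1.418
d' = 2.418 − (-1.418) = 3.836

d-prime = 3.84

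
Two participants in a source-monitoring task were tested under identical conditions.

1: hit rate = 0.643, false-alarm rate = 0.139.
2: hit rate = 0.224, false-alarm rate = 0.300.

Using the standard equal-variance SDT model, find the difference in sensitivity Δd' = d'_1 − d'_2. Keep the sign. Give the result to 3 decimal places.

1: z(0.643) = 0.3665, z(0.139) = -1.0848, d' = 1.4513
2: z(0.224) = -0.7588, z(0.300) = -0.5244, d' = -0.2344
Δd' = d'_1 − d'_2 = 1.4513 − (-0.2344) = 1.6857
1 has the higher sensitivity.

Δd' = 1.686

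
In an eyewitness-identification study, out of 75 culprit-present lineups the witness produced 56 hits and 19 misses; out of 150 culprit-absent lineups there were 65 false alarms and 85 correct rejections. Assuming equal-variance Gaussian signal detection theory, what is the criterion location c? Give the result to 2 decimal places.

H = 56/75 = 0.7467
FA = 65/150 = 0.4333
Φ⁻¹(H) = 0.6641
Φ⁻¹(FA) = -0.1680
c = −½·[z(H) + z(FA)] = −0.5 × (0.6641 + (-0.1680)) = -0.24805
c < 0: the witness has a liberal response bias.

c = -0.25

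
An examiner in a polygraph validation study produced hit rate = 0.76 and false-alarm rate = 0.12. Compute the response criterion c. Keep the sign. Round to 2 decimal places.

Φ⁻¹(H) = 0.7063
Φ⁻¹(FA) = -1.1750
c = −½·[z(H) + z(FA)] = −0.5 × (0.7063 + (-1.1750)) = 0.23435

c = 0.23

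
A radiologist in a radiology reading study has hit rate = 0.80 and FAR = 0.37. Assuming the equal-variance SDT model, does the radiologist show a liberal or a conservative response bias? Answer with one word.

liberal

z(H) = 0.842, z(FA) = -0.332
c = −½·(z(H) + z(FA)) = -0.255
c < 0 → liberal criterion (biased toward responding “yes”).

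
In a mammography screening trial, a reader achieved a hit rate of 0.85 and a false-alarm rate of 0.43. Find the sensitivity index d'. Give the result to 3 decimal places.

d' = 1.213

Φ⁻¹(H) = Φ⁻¹(0.85) = 1.0364
Φ⁻¹(FA) = Φ⁻¹(0.43) = -0.1764
d' = z(H) − z(FA) = 1.0364 − (-0.1764) = 1.2128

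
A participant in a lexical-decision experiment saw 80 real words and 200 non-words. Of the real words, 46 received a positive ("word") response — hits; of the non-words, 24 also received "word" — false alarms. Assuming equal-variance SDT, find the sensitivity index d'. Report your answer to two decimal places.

H = 46/80 = 0.5750
FA = 24/200 = 0.1200
z(H) = z(0.5750) = 0.1891
z(FA) = z(0.1200) = -1.1750
d' = z(H) − z(FA) = 0.1891 − (-1.1750) = 1.3641

d' = 1.36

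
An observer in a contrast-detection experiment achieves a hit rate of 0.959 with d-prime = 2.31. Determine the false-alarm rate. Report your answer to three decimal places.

z(hit rate) = z(0.959) = 1.7392
z(FA) = z(H) − d' = 1.7392 − 2.31 = -0.5708
false-alarm rate = Φ(-0.5708) = 0.2841

false-alarm rate = 0.284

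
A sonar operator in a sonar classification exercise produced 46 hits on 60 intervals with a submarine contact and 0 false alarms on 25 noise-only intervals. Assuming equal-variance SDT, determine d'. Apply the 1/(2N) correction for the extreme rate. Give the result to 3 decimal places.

The false-alarm rate is 0/25 = 0, so apply the 1/(2N) correction: FA → 1/(2·25) = 0.02000.
z(H) = z(0.76667) = 0.7279
z(FA) = z(0.02000) = -2.0537
d' = 0.7279 − (-2.0537) = 2.7816

d' = 2.782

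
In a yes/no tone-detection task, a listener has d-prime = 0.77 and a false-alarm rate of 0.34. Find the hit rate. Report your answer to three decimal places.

z(false-alarm rate) = z(0.34) = -0.4125
z(H) = z(FA) + d' = -0.4125 + 0.77 = 0.3575
hit rate = Φ(0.3575) = 0.6396

hit rate = 0.640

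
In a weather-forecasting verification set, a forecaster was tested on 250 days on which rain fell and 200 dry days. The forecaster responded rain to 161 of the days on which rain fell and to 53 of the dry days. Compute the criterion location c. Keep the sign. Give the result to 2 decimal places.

c = 0.13

H = 161/250 = 0.6440
FA = 53/200 = 0.2650
z(H) = z(0.6440) = 0.3692
z(FA) = z(0.2650) = -0.6280
c = −½·[z(H) + z(FA)] = −0.5 × (0.3692 + (-0.6280)) = 0.1294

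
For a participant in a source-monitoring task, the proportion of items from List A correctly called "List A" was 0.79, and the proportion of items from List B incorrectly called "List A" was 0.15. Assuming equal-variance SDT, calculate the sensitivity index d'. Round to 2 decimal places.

d' = 1.84

Φ⁻¹(0.79) = 0.8064, Φ⁻¹(0.15) = -1.0364
d' = z(H) − z(FA) = 0.8064 − (-1.0364) = 1.8428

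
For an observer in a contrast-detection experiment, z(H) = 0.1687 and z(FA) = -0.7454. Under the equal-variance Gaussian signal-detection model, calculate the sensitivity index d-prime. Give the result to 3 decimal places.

d-prime = 0.914

d' = z(H) − z(FA) = 0.1687 − (-0.7454) = 0.9141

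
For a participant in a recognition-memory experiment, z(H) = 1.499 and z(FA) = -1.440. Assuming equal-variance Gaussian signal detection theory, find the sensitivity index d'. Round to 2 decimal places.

d' = z(H) − z(FA) = 1.499 − (-1.440) = 2.939

d' = 2.94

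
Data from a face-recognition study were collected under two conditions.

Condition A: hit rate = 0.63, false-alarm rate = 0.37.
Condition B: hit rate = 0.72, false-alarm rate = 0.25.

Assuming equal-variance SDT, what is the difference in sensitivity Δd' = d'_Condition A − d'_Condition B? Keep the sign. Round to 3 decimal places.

Δd' = -0.594

Condition A: z(0.63) = 0.3319, z(0.37) = -0.3319, d' = 0.6638
Condition B: z(0.72) = 0.5828, z(0.25) = -0.6745, d' = 1.2573
Δd' = d'_Condition A − d'_Condition B = 0.6638 − 1.2573 = -0.5935
Condition B has the higher sensitivity.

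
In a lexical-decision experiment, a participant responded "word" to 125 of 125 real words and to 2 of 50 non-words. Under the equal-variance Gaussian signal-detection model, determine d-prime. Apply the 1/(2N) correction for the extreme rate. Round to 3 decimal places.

The hit rate is 125/125 = 1, so apply the 1/(2N) correction: H → 1 − 1/(2·125) = 0.99600.
z(H) = z(0.99600) = 2.6521
z(FA) = z(0.04000) = -1.7507
d' = 2.6521 − (-1.7507) = 4.4028

d-prime = 4.403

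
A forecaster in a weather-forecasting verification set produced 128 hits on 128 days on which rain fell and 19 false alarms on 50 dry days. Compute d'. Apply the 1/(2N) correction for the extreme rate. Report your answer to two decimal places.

The hit rate is 128/128 = 1, so apply the 1/(2N) correction: H → 1 − 1/(2·128) = 0.99609.
z(H) = z(0.99609) = 2.660
z(FA) = z(0.38000) = -0.305
d' = 2.660 − (-0.305) = 2.965

d' = 2.97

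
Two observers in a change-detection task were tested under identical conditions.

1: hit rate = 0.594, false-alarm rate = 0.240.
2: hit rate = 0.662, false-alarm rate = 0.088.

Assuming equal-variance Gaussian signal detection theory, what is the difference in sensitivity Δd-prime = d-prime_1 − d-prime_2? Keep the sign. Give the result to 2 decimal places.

Δd-prime = -0.83

1: z(0.594) = 0.238, z(0.240) = -0.706, d' = 0.944
2: z(0.662) = 0.418, z(0.088) = -1.353, d' = 1.771
Δd' = d'_1 − d'_2 = 0.944 − 1.771 = -0.827
2 has the higher sensitivity.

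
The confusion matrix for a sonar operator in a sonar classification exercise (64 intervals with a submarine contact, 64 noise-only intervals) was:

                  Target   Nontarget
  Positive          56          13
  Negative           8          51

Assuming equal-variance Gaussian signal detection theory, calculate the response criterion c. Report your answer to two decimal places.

H = 56/64 = 0.8750
FA = 13/64 = 0.2031
z(H) = 1.150
z(FA) = -0.831
c = −½·[z(H) + z(FA)] = −0.5 × (1.150 + (-0.831)) = -0.1595
c < 0: the sonar operator has a liberal response bias.

c = -0.16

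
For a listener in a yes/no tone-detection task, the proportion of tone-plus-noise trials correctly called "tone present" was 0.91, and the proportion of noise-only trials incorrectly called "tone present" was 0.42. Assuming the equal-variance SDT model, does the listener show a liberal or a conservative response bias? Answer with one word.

liberal

z(H) = 1.341, z(FA) = -0.202
c = −½·(z(H) + z(FA)) = -0.5695
c < 0 → liberal criterion (biased toward responding “yes”).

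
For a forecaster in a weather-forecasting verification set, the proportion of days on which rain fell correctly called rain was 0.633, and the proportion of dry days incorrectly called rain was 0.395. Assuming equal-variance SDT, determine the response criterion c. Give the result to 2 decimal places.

z(0.633) = 0.3398, z(0.395) = -0.2663
c = −½·[z(H) + z(FA)] = −0.5 × (0.3398 + (-0.2663)) = -0.03675
c < 0: the forecaster has a liberal response bias.

c = -0.04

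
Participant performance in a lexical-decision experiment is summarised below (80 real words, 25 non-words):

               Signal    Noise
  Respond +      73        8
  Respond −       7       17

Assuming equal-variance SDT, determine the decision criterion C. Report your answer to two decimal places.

C = -0.44

H = 73/80 = 0.9125
FA = 8/25 = 0.3200
Φ⁻¹(H) = 1.356
Φ⁻¹(FA) = -0.468
c = −½·[z(H) + z(FA)] = −0.5 × (1.356 + (-0.468)) = -0.444
c < 0: the participant has a liberal response bias.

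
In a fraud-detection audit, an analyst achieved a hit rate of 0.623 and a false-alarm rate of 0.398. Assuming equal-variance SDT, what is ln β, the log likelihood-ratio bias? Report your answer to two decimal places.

ln β = -0.02

z(H) = z(0.623) = 0.313
z(FA) = z(0.398) = -0.259
ln β = −½·[z(H)² − z(FA)²] = −0.5 × (0.098 − 0.067) = -0.0155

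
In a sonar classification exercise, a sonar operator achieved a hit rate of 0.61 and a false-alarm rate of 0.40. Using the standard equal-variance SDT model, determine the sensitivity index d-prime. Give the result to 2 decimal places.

d-prime = 0.53

z(0.61) = 0.2793, z(0.40) = -0.2533
d' = z(H) − z(FA) = 0.2793 − (-0.2533) = 0.5326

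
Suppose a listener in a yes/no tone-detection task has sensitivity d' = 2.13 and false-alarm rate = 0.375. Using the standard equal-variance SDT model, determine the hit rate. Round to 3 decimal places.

hit rate = 0.965

z(false-alarm rate) = z(0.375) = -0.3186
z(H) = z(FA) + d' = -0.3186 + 2.13 = 1.8114
hit rate = Φ(1.8114) = 0.9650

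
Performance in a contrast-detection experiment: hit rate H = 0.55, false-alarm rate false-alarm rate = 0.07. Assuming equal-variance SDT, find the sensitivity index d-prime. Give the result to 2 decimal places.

Φ⁻¹(H) = 0.126
Φ⁻¹(FA) = -1.476
d' = z(H) − z(FA) = 0.126 − (-1.476) = 1.602

d-prime = 1.60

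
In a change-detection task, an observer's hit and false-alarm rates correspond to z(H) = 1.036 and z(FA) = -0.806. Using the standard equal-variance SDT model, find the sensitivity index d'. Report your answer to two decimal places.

d' = 1.84

d' = z(H) − z(FA) = 1.036 − (-0.806) = 1.842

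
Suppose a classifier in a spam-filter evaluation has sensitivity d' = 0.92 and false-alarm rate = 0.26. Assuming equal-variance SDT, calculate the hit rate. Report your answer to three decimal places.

z(false-alarm rate) = z(0.26) = -0.6433
z(H) = z(FA) + d' = -0.6433 + 0.92 = 0.2767
hit rate = Φ(0.2767) = 0.6090

hit rate = 0.609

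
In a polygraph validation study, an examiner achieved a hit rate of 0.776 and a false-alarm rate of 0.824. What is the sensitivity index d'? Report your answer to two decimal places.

d' = -0.17

z(0.776) = 0.7588, z(0.824) = 0.9307
d' = z(H) − z(FA) = 0.7588 − 0.9307 = -0.1719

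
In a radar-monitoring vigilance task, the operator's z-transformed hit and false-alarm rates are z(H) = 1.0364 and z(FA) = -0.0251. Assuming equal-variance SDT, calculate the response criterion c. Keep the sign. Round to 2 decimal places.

c = −½·[z(H) + z(FA)] = −½·(1.0364 + (-0.0251)) = -0.50565
c < 0: the operator has a liberal response bias.

c = -0.51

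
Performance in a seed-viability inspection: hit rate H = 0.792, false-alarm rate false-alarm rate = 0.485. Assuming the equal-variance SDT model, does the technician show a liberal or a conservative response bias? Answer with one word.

z(H) = 0.813, z(FA) = -0.038
c = −½·(z(H) + z(FA)) = -0.3875
c < 0 → liberal criterion (biased toward responding “yes”).

liberal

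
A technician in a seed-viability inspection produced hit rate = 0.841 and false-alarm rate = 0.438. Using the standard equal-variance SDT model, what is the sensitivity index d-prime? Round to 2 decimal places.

d-prime = 1.15

z(H) = z(0.841) = 0.9986
z(FA) = z(0.438) = -0.1560
d' = z(H) − z(FA) = 0.9986 − (-0.1560) = 1.1546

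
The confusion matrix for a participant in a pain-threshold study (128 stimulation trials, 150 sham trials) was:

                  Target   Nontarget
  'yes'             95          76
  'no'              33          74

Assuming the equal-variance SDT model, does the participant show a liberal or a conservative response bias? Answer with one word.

liberal

z(H) = 0.650, z(FA) = 0.017
c = −½·(z(H) + z(FA)) = -0.3335
c < 0 → liberal criterion (biased toward responding “yes”).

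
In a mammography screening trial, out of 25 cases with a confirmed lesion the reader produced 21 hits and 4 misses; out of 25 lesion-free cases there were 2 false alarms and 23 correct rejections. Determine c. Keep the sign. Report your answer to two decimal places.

c = 0.21

H = 21/25 = 0.8400
FA = 2/25 = 0.0800
z(H) = 0.994
z(FA) = -1.405
c = −½·[z(H) + z(FA)] = −0.5 × (0.994 + (-1.405)) = 0.2055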